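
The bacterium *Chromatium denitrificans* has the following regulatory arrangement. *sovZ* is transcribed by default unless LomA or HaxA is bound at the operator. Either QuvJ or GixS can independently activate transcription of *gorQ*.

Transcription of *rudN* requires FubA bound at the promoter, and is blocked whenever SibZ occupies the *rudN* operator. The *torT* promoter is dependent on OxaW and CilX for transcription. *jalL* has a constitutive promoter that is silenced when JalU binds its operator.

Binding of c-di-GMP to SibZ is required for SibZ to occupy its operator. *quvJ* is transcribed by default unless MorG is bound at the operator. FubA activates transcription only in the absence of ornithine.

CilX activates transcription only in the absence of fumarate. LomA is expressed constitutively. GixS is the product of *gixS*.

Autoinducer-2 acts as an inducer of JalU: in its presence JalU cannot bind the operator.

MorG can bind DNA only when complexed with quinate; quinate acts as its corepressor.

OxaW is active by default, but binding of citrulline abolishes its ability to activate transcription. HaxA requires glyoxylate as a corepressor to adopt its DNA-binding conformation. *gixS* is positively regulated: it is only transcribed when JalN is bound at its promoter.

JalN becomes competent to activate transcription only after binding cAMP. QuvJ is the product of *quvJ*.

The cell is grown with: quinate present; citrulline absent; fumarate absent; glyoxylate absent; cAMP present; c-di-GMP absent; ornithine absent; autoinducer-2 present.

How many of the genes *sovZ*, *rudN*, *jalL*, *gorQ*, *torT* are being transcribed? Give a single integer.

4

LomA is produced constitutively and is active.
Glyoxylate is absent, so HaxA is inactive.
With repressor LomA bound, *sovZ* is not transcribed.
→ *sovZ* is OFF.
c-di-GMP is absent, so SibZ is inactive.
Ornithine is absent, so FubA is active.
No repressor is bound and FubA is active, so *rudN* is transcribed.
→ *rudN* is ON.
Autoinducer-2 is present, so JalU is inactive.
With no repressor bound, *jalL* is transcribed.
→ *jalL* is ON.
Quinate is present, so MorG is active.
With repressor MorG bound, *quvJ* is not transcribed.
So QuvJ is not produced.
cAMP is present, so JalN is active.
No repressor is bound and JalN is active, so *gixS* is transcribed.
So GixS is produced and active.
Activator GixS is present, so *gorQ* is transcribed.
→ *gorQ* is ON.
Citrulline is absent, so OxaW is active.
Fumarate is absent, so CilX is active.
No repressor is bound and OxaW and CilX are active, so *torT* is transcribed.
→ *torT* is ON.
4 of the 5 genes are transcribed.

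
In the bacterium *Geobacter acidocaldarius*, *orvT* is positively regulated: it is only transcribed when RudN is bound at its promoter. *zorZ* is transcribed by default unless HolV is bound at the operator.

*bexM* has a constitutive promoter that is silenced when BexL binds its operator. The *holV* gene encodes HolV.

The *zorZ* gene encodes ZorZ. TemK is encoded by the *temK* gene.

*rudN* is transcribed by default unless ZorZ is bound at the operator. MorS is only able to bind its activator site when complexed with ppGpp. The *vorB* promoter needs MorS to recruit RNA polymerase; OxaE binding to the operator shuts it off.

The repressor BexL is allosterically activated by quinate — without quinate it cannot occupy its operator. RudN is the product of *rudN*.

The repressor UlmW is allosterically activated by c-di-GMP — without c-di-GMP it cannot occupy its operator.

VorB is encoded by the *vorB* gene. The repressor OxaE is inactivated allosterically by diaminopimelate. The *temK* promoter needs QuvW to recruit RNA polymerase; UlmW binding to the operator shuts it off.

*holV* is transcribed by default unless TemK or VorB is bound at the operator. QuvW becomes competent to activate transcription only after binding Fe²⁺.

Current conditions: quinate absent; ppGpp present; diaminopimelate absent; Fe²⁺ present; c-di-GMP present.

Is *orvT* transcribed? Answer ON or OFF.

c-di-GMP is present, so UlmW is active.
Fe²⁺ is present, so QuvW is active.
With repressor UlmW bound, *temK* is not transcribed.
So TemK is not produced.
ppGpp is present, so MorS is active.
Diaminopimelate is absent, so OxaE is active.
With repressor OxaE bound, *vorB* is not transcribed.
So VorB is not produced.
With no repressor bound, *holV* is transcribed.
So HolV is produced and active.
With repressor HolV bound, *zorZ* is not transcribed.
So ZorZ is not produced.
With no repressor bound, *rudN* is transcribed.
So RudN is produced and active.
No repressor is bound and RudN is active, so *orvT* is transcribed.

ON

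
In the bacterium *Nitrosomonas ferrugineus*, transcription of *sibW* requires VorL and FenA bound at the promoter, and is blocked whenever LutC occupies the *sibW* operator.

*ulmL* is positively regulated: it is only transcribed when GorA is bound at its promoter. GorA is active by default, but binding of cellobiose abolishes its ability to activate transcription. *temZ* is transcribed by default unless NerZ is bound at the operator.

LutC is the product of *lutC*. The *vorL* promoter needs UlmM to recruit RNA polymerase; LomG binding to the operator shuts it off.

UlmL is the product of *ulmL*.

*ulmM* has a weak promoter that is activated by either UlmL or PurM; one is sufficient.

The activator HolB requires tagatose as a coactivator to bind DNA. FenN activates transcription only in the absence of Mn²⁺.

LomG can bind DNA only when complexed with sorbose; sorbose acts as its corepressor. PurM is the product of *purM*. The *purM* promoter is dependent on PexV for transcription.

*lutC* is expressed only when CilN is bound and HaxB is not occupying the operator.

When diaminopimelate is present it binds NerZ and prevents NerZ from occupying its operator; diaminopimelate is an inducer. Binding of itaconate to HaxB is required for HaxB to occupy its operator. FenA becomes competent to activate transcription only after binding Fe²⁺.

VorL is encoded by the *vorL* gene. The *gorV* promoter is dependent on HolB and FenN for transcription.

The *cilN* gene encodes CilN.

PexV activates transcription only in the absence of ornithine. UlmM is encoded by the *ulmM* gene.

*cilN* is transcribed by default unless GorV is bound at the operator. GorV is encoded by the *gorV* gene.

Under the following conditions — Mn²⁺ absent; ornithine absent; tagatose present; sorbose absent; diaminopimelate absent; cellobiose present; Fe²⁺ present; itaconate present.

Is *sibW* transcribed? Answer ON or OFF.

ON

Cellobiose is present, so GorA is inactive.
Required activator GorA is absent, so *ulmL* is not transcribed.
So UlmL is not produced.
Ornithine is absent, so PexV is active.
No repressor is bound and PexV is active, so *purM* is transcribed.
So PurM is produced and active.
Activator PurM is present, so *ulmM* is transcribed.
So UlmM is produced and active.
Sorbose is absent, so LomG is inactive.
No repressor is bound and UlmM is active, so *vorL* is transcribed.
So VorL is produced and active.
Fe²⁺ is present, so FenA is active.
Tagatose is present, so HolB is active.
Mn²⁺ is absent, so FenN is active.
No repressor is bound and HolB and FenN are active, so *gorV* is transcribed.
So GorV is produced and active.
With repressor GorV bound, *cilN* is not transcribed.
So CilN is not produced.
Itaconate is present, so HaxB is active.
With repressor HaxB bound, *lutC* is not transcribed.
So LutC is not produced.
No repressor is bound and VorL and FenA are active, so *sibW* is transcribed.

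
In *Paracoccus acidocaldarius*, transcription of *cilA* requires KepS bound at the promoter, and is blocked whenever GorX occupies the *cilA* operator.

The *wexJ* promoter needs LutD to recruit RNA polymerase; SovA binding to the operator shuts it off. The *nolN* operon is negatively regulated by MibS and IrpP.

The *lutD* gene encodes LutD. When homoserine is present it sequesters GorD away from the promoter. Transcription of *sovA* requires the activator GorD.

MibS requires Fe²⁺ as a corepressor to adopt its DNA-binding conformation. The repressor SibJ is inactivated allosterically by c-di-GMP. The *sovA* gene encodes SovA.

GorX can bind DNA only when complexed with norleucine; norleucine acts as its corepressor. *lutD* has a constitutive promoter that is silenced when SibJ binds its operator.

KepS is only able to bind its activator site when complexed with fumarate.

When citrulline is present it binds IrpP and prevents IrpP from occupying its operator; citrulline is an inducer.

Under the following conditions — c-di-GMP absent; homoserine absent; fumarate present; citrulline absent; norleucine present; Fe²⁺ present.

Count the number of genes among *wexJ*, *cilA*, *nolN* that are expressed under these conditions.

Homoserine is absent, so GorD is active.
No repressor is bound and GorD is active, so *sovA* is transcribed.
So SovA is produced and active.
c-di-GMP is absent, so SibJ is active.
With repressor SibJ bound, *lutD* is not transcribed.
So LutD is not produced.
With repressor SovA bound, *wexJ* is not transcribed.
→ *wexJ* is OFF.
Norleucine is present, so GorX is active.
Fumarate is present, so KepS is active.
With repressor GorX bound, *cilA* is not transcribed.
→ *cilA* is OFF.
Fe²⁺ is present, so MibS is active.
Citrulline is absent, so IrpP is active.
With repressor MibS bound, *nolN* is not transcribed.
→ *nolN* is OFF.
0 of the 3 genes are transcribed.

0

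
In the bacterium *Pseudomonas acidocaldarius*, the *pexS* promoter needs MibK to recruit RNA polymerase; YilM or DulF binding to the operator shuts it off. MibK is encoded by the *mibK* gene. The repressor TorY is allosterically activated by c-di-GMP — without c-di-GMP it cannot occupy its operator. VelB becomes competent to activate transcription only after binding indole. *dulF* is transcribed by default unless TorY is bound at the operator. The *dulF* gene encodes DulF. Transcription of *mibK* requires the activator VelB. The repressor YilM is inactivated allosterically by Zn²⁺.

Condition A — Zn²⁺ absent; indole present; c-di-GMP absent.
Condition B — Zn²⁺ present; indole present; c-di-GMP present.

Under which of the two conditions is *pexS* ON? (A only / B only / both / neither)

B only

Condition A:
Zn²⁺ is absent, so YilM is active.
Indole is present, so VelB is active.
No repressor is bound and VelB is active, so *mibK* is transcribed.
So MibK is produced and active.
c-di-GMP is absent, so TorY is inactive.
With no repressor bound, *dulF* is transcribed.
So DulF is produced and active.
With repressor YilM bound, *pexS* is not transcribed.
→ *pexS* is OFF in A.
Condition B:
Zn²⁺ is present, so YilM is inactive.
Indole is present, so VelB is active.
No repressor is bound and VelB is active, so *mibK* is transcribed.
So MibK is produced and active.
c-di-GMP is present, so TorY is active.
With repressor TorY bound, *dulF* is not transcribed.
So DulF is not produced.
No repressor is bound and MibK is active, so *pexS* is transcribed.
→ *pexS* is ON in B.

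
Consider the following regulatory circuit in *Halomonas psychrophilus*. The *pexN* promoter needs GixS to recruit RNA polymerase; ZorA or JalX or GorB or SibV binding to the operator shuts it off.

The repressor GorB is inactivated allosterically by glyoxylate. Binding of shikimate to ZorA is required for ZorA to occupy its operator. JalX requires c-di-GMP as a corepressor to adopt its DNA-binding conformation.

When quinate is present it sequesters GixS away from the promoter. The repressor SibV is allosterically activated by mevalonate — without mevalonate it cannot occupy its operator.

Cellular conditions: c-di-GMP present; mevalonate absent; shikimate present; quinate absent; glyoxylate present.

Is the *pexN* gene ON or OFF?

Quinate is absent, so GixS is active.
Shikimate is present, so ZorA is active.
c-di-GMP is present, so JalX is active.
Glyoxylate is present, so GorB is inactive.
Mevalonate is absent, so SibV is inactive.
With repressor ZorA bound, *pexN* is not transcribed.

OFF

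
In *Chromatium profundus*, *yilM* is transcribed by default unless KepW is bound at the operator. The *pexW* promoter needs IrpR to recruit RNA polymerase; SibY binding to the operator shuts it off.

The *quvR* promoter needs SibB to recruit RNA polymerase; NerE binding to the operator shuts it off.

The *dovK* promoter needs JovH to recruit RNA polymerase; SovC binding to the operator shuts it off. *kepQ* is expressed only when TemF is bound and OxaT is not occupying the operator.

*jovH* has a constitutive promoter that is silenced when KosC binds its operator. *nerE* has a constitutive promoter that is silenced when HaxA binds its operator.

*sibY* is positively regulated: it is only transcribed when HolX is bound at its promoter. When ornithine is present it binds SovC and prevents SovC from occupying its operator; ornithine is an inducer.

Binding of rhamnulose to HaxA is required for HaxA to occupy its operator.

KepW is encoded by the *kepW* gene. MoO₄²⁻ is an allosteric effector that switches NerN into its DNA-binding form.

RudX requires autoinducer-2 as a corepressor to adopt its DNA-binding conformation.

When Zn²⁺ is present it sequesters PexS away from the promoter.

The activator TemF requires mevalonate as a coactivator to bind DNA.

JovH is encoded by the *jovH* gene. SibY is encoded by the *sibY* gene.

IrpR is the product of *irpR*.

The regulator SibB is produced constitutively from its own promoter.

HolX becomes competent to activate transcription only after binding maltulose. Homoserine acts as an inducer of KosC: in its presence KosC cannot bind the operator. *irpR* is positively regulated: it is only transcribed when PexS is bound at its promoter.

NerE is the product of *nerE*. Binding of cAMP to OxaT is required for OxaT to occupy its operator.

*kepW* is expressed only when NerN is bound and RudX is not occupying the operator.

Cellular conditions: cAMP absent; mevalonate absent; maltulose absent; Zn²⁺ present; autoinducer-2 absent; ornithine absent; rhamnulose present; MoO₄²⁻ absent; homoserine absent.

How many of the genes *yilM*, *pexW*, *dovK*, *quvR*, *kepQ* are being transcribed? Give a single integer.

Autoinducer-2 is absent, so RudX is inactive.
MoO₄²⁻ is absent, so NerN is inactive.
Required activator NerN is absent, so *kepW* is not transcribed.
So KepW is not produced.
With no repressor bound, *yilM* is transcribed.
→ *yilM* is ON.
Zn²⁺ is present, so PexS is inactive.
Required activator PexS is absent, so *irpR* is not transcribed.
So IrpR is not produced.
Maltulose is absent, so HolX is inactive.
Required activator HolX is absent, so *sibY* is not transcribed.
So SibY is not produced.
Required activator IrpR is absent, so *pexW* is not transcribed.
→ *pexW* is OFF.
Homoserine is absent, so KosC is active.
With repressor KosC bound, *jovH* is not transcribed.
So JovH is not produced.
Ornithine is absent, so SovC is active.
With repressor SovC bound, *dovK* is not transcribed.
→ *dovK* is OFF.
Rhamnulose is present, so HaxA is active.
With repressor HaxA bound, *nerE* is not transcribed.
So NerE is not produced.
SibB is produced constitutively and is active.
No repressor is bound and SibB is active, so *quvR* is transcribed.
→ *quvR* is ON.
cAMP is absent, so OxaT is inactive.
Mevalonate is absent, so TemF is inactive.
Required activator TemF is absent, so *kepQ* is not transcribed.
→ *kepQ* is OFF.
2 of the 5 genes are transcribed.

2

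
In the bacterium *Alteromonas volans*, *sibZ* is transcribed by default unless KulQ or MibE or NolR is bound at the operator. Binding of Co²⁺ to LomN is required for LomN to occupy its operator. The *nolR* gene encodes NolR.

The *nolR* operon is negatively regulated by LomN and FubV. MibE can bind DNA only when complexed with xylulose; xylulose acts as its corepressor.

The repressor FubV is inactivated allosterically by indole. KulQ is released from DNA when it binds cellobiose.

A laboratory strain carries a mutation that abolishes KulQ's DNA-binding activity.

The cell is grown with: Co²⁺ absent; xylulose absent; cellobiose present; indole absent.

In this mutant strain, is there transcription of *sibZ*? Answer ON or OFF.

ON

KulQ is non-functional in this strain, so it has no effect.
Xylulose is absent, so MibE is inactive.
Co²⁺ is absent, so LomN is inactive.
Indole is absent, so FubV is active.
With repressor FubV bound, *nolR* is not transcribed.
So NolR is not produced.
With no repressor bound, *sibZ* is transcribed.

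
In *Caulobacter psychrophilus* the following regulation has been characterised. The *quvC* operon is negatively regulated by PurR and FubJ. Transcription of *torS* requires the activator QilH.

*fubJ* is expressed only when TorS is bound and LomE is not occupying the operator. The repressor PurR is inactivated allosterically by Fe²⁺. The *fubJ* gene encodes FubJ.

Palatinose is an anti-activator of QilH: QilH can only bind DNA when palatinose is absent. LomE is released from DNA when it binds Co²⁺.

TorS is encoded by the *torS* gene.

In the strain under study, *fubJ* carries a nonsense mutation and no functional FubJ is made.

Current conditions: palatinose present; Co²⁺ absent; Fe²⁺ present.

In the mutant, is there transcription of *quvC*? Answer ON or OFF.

Fe²⁺ is present, so PurR is inactive.
FubJ is non-functional in this strain, so it has no effect.
With no repressor bound, *quvC* is transcribed.

ON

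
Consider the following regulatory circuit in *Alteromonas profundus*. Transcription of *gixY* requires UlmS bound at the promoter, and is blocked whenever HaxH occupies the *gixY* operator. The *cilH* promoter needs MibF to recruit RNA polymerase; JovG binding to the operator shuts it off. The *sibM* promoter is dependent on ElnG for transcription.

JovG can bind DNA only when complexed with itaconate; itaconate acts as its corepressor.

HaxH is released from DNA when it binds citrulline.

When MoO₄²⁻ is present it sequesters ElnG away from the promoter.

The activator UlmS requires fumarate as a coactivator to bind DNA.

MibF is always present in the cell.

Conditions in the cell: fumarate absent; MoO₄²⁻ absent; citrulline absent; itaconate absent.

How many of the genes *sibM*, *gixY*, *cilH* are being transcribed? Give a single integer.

MoO₄²⁻ is absent, so ElnG is active.
No repressor is bound and ElnG is active, so *sibM* is transcribed.
→ *sibM* is ON.
Citrulline is absent, so HaxH is active.
Fumarate is absent, so UlmS is inactive.
With repressor HaxH bound, *gixY* is not transcribed.
→ *gixY* is OFF.
Itaconate is absent, so JovG is inactive.
MibF is produced constitutively and is active.
No repressor is bound and MibF is active, so *cilH* is transcribed.
→ *cilH* is ON.
2 of the 3 genes are transcribed.

2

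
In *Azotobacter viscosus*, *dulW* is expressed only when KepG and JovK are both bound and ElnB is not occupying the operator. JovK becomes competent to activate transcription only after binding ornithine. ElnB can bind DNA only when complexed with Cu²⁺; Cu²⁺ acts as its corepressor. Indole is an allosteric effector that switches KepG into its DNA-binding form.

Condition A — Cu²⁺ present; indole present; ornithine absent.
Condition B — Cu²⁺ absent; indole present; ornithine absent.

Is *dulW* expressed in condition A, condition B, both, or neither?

Condition A:
Cu²⁺ is present, so ElnB is active.
Indole is present, so KepG is active.
Ornithine is absent, so JovK is inactive.
With repressor ElnB bound, *dulW* is not transcribed.
→ *dulW* is OFF in A.
Condition B:
Cu²⁺ is absent, so ElnB is inactive.
Indole is present, so KepG is active.
Ornithine is absent, so JovK is inactive.
Required activator JovK is absent, so *dulW* is not transcribed.
→ *dulW* is OFF in B.

neither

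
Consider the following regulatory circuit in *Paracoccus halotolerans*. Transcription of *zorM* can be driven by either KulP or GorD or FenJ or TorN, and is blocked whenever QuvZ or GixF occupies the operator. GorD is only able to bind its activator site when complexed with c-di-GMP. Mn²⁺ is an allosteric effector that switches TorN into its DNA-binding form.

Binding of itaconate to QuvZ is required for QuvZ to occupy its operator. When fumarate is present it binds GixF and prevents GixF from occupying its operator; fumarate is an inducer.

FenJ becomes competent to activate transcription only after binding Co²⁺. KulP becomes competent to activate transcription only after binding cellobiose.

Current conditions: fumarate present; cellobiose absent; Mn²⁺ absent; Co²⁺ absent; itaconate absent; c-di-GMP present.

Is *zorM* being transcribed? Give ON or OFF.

ON

Cellobiose is absent, so KulP is inactive.
Itaconate is absent, so QuvZ is inactive.
c-di-GMP is present, so GorD is active.
Fumarate is present, so GixF is inactive.
Co²⁺ is absent, so FenJ is inactive.
Mn²⁺ is absent, so TorN is inactive.
Activator GorD is present, so *zorM* is transcribed.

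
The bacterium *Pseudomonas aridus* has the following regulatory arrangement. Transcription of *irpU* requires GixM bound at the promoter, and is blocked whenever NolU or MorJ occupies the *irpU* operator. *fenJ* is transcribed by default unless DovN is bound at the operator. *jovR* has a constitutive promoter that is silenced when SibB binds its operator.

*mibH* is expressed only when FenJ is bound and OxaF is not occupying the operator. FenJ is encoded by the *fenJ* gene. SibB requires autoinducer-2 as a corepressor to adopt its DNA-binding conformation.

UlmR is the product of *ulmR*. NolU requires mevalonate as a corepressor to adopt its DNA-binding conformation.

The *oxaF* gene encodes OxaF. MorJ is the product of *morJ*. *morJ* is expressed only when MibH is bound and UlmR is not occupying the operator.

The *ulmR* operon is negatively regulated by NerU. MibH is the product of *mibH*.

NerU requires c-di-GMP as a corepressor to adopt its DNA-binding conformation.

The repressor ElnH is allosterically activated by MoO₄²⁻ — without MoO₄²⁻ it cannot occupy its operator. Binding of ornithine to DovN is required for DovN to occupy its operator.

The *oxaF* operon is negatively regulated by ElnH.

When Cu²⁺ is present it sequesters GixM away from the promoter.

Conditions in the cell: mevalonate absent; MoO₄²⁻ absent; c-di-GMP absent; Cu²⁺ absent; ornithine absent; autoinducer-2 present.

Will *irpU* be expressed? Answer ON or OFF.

ON

Cu²⁺ is absent, so GixM is active.
Mevalonate is absent, so NolU is inactive.
c-di-GMP is absent, so NerU is inactive.
With no repressor bound, *ulmR* is transcribed.
So UlmR is produced and active.
MoO₄²⁻ is absent, so ElnH is inactive.
With no repressor bound, *oxaF* is transcribed.
So OxaF is produced and active.
Ornithine is absent, so DovN is inactive.
With no repressor bound, *fenJ* is transcribed.
So FenJ is produced and active.
With repressor OxaF bound, *mibH* is not transcribed.
So MibH is not produced.
With repressor UlmR bound, *morJ* is not transcribed.
So MorJ is not produced.
No repressor is bound and GixM is active, so *irpU* is transcribed.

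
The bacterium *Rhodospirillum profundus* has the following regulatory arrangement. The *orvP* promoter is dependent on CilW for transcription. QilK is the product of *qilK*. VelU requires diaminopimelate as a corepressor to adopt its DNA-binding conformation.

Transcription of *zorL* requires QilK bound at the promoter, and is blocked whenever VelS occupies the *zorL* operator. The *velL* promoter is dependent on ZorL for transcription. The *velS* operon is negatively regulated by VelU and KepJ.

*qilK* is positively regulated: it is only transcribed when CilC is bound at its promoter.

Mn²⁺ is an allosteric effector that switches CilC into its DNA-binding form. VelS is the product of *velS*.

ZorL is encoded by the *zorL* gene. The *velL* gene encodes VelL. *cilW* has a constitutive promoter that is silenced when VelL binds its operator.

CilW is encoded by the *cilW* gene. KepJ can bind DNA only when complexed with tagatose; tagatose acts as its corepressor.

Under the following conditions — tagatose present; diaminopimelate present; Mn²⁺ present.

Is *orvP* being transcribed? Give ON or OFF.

Diaminopimelate is present, so VelU is active.
Tagatose is present, so KepJ is active.
With repressor VelU bound, *velS* is not transcribed.
So VelS is not produced.
Mn²⁺ is present, so CilC is active.
No repressor is bound and CilC is active, so *qilK* is transcribed.
So QilK is produced and active.
No repressor is bound and QilK is active, so *zorL* is transcribed.
So ZorL is produced and active.
No repressor is bound and ZorL is active, so *velL* is transcribed.
So VelL is produced and active.
With repressor VelL bound, *cilW* is not transcribed.
So CilW is not produced.
Required activator CilW is absent, so *orvP* is not transcribed.

OFF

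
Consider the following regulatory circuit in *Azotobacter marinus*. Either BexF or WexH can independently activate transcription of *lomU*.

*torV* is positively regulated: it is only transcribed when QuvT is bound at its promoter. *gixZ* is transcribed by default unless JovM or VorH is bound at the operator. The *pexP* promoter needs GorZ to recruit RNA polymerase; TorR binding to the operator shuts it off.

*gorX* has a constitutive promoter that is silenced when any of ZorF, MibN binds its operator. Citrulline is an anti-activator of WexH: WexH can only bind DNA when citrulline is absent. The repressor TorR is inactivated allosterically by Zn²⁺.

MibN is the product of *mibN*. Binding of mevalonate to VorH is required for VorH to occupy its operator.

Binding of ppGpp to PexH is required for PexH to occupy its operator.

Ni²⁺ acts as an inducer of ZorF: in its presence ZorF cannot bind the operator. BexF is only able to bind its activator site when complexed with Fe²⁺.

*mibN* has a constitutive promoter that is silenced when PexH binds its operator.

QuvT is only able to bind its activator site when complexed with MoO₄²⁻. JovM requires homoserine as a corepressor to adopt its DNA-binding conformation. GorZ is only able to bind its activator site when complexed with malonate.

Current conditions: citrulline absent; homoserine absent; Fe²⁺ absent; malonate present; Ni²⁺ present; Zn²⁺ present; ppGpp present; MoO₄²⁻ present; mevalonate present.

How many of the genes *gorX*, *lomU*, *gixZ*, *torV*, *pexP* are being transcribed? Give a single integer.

4

Ni²⁺ is present, so ZorF is inactive.
ppGpp is present, so PexH is active.
With repressor PexH bound, *mibN* is not transcribed.
So MibN is not produced.
With no repressor bound, *gorX* is transcribed.
→ *gorX* is ON.
Fe²⁺ is absent, so BexF is inactive.
Citrulline is absent, so WexH is active.
Activator WexH is present, so *lomU* is transcribed.
→ *lomU* is ON.
Homoserine is absent, so JovM is inactive.
Mevalonate is present, so VorH is active.
With repressor VorH bound, *gixZ* is not transcribed.
→ *gixZ* is OFF.
MoO₄²⁻ is present, so QuvT is active.
No repressor is bound and QuvT is active, so *torV* is transcribed.
→ *torV* is ON.
Zn²⁺ is present, so TorR is inactive.
Malonate is present, so GorZ is active.
No repressor is bound and GorZ is active, so *pexP* is transcribed.
→ *pexP* is ON.
4 of the 5 genes are transcribed.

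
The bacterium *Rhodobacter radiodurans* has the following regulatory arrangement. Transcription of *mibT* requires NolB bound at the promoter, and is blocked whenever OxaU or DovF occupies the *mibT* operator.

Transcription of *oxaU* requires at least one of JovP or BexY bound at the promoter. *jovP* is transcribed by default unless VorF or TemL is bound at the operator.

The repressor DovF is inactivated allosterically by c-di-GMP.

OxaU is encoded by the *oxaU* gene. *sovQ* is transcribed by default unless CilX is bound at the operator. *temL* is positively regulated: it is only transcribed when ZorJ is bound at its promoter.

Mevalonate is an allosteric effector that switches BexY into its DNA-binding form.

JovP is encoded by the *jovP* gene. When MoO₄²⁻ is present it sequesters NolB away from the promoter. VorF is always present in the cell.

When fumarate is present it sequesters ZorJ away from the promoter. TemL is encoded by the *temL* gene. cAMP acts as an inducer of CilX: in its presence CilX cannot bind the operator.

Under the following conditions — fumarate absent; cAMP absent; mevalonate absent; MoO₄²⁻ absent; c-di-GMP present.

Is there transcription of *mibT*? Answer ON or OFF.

MoO₄²⁻ is absent, so NolB is active.
VorF is produced constitutively and is active.
Fumarate is absent, so ZorJ is active.
No repressor is bound and ZorJ is active, so *temL* is transcribed.
So TemL is produced and active.
With repressor VorF bound, *jovP* is not transcribed.
So JovP is not produced.
Mevalonate is absent, so BexY is inactive.
No activator is available at the *oxaU* promoter, so *oxaU* is not transcribed.
So OxaU is not produced.
c-di-GMP is present, so DovF is inactive.
No repressor is bound and NolB is active, so *mibT* is transcribed.

ON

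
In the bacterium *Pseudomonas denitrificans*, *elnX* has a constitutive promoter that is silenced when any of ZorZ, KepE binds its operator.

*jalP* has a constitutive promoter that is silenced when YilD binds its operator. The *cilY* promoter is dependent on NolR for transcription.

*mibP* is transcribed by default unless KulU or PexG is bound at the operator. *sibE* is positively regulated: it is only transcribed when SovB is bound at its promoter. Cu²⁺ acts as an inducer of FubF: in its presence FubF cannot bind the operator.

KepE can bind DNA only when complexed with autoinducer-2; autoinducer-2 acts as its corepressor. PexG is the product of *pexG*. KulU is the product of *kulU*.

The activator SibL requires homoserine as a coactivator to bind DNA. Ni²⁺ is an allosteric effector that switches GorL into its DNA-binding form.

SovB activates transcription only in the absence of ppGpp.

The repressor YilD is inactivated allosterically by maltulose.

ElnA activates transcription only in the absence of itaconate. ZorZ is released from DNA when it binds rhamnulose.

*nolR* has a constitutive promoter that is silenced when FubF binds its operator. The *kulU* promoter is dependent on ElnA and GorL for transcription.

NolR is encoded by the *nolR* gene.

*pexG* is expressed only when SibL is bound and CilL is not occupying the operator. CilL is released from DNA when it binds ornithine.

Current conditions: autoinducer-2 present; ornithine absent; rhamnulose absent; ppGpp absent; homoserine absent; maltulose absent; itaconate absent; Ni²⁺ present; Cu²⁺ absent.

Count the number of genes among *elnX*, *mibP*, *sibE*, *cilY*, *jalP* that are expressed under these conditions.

Rhamnulose is absent, so ZorZ is active.
Autoinducer-2 is present, so KepE is active.
With repressor ZorZ bound, *elnX* is not transcribed.
→ *elnX* is OFF.
Itaconate is absent, so ElnA is active.
Ni²⁺ is present, so GorL is active.
No repressor is bound and ElnA and GorL are active, so *kulU* is transcribed.
So KulU is produced and active.
Homoserine is absent, so SibL is inactive.
Ornithine is absent, so CilL is active.
With repressor CilL bound, *pexG* is not transcribed.
So PexG is not produced.
With repressor KulU bound, *mibP* is not transcribed.
→ *mibP* is OFF.
ppGpp is absent, so SovB is active.
No repressor is bound and SovB is active, so *sibE* is transcribed.
→ *sibE* is ON.
Cu²⁺ is absent, so FubF is active.
With repressor FubF bound, *nolR* is not transcribed.
So NolR is not produced.
Required activator NolR is absent, so *cilY* is not transcribed.
→ *cilY* is OFF.
Maltulose is absent, so YilD is active.
With repressor YilD bound, *jalP* is not transcribed.
→ *jalP* is OFF.
1 of the 5 genes is transcribed.

1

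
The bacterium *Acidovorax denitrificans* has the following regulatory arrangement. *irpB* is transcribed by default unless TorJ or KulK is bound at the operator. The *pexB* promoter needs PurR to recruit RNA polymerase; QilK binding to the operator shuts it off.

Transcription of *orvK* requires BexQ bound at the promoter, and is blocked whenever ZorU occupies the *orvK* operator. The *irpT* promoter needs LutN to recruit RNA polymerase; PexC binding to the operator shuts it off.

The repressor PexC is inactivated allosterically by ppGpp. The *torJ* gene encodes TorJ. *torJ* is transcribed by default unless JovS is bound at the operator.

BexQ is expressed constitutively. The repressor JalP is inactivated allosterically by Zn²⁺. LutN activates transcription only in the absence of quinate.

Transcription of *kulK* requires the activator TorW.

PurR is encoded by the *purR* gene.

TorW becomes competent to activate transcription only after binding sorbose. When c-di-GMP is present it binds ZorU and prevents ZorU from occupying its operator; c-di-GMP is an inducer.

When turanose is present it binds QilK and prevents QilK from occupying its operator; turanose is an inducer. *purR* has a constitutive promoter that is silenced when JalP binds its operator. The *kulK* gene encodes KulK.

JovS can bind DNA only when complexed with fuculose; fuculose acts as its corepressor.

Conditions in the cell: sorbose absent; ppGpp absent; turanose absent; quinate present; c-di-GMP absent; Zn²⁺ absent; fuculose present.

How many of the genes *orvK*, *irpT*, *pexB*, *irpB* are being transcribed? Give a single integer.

c-di-GMP is absent, so ZorU is active.
BexQ is produced constitutively and is active.
With repressor ZorU bound, *orvK* is not transcribed.
→ *orvK* is OFF.
ppGpp is absent, so PexC is active.
Quinate is present, so LutN is inactive.
With repressor PexC bound, *irpT* is not transcribed.
→ *irpT* is OFF.
Turanose is absent, so QilK is active.
Zn²⁺ is absent, so JalP is active.
With repressor JalP bound, *purR* is not transcribed.
So PurR is not produced.
With repressor QilK bound, *pexB* is not transcribed.
→ *pexB* is OFF.
Fuculose is present, so JovS is active.
With repressor JovS bound, *torJ* is not transcribed.
So TorJ is not produced.
Sorbose is absent, so TorW is inactive.
Required activator TorW is absent, so *kulK* is not transcribed.
So KulK is not produced.
With no repressor bound, *irpB* is transcribed.
→ *irpB* is ON.
1 of the 4 genes is transcribed.

1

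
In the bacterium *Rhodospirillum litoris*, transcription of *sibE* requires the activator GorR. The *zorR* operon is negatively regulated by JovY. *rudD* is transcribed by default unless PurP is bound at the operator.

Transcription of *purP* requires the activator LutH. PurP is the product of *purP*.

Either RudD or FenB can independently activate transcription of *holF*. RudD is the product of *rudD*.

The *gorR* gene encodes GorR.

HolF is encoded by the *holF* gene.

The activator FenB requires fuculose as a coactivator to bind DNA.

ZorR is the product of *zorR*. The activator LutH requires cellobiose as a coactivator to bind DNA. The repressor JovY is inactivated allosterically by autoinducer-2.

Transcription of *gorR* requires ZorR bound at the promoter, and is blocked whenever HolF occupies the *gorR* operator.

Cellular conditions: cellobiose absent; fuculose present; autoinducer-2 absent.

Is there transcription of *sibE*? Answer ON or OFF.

Cellobiose is absent, so LutH is inactive.
Required activator LutH is absent, so *purP* is not transcribed.
So PurP is not produced.
With no repressor bound, *rudD* is transcribed.
So RudD is produced and active.
Fuculose is present, so FenB is active.
Activator RudD is present, so *holF* is transcribed.
So HolF is produced and active.
Autoinducer-2 is absent, so JovY is active.
With repressor JovY bound, *zorR* is not transcribed.
So ZorR is not produced.
With repressor HolF bound, *gorR* is not transcribed.
So GorR is not produced.
Required activator GorR is absent, so *sibE* is not transcribed.

OFF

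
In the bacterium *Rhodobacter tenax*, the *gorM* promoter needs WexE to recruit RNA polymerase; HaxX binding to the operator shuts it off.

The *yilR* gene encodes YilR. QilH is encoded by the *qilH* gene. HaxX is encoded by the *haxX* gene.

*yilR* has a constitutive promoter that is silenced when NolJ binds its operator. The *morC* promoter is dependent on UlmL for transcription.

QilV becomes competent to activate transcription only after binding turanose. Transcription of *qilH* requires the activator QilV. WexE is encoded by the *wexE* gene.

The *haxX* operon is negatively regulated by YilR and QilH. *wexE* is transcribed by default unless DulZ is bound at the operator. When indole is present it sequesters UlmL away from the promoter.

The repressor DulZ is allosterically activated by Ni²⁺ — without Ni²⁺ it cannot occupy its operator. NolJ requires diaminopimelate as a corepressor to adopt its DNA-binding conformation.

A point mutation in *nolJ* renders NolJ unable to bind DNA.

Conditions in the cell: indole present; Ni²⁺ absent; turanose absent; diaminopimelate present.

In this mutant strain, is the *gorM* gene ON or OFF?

ON

NolJ is non-functional in this strain, so it has no effect.
With no repressor bound, *yilR* is transcribed.
So YilR is produced and active.
Turanose is absent, so QilV is inactive.
Required activator QilV is absent, so *qilH* is not transcribed.
So QilH is not produced.
With repressor YilR bound, *haxX* is not transcribed.
So HaxX is not produced.
Ni²⁺ is absent, so DulZ is inactive.
With no repressor bound, *wexE* is transcribed.
So WexE is produced and active.
No repressor is bound and WexE is active, so *gorM* is transcribed.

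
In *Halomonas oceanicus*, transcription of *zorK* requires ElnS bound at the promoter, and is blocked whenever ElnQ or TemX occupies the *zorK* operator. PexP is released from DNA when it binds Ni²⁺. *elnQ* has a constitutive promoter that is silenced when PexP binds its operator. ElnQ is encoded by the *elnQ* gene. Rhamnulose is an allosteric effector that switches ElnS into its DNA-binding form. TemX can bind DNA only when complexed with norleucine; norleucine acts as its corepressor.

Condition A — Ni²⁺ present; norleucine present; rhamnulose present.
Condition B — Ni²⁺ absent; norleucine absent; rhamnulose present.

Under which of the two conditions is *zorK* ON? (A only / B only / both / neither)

Condition A:
Ni²⁺ is present, so PexP is inactive.
With no repressor bound, *elnQ* is transcribed.
So ElnQ is produced and active.
Norleucine is present, so TemX is active.
Rhamnulose is present, so ElnS is active.
With repressor ElnQ bound, *zorK* is not transcribed.
→ *zorK* is OFF in A.
Condition B:
Ni²⁺ is absent, so PexP is active.
With repressor PexP bound, *elnQ* is not transcribed.
So ElnQ is not produced.
Norleucine is absent, so TemX is inactive.
Rhamnulose is present, so ElnS is active.
No repressor is bound and ElnS is active, so *zorK* is transcribed.
→ *zorK* is ON in B.

B only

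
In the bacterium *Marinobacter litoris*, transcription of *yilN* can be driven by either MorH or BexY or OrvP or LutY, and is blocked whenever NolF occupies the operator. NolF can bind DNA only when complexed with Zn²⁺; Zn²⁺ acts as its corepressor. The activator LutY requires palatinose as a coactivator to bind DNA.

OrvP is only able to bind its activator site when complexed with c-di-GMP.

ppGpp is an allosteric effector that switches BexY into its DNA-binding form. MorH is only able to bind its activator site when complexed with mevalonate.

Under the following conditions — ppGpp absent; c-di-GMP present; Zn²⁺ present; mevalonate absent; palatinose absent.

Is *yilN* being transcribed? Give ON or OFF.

OFF

Mevalonate is absent, so MorH is inactive.
ppGpp is absent, so BexY is inactive.
c-di-GMP is present, so OrvP is active.
Zn²⁺ is present, so NolF is active.
Palatinose is absent, so LutY is inactive.
With repressor NolF bound, *yilN* is not transcribed.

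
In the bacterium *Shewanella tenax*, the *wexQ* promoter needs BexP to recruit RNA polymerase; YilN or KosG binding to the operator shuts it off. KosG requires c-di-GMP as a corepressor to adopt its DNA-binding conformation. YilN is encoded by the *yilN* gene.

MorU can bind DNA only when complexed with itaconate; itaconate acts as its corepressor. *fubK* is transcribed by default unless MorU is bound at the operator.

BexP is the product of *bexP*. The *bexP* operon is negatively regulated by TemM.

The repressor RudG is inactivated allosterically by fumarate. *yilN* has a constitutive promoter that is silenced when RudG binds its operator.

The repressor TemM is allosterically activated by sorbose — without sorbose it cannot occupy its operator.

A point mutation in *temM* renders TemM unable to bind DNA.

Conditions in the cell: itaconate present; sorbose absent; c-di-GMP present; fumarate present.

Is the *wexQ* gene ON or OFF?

Fumarate is present, so RudG is inactive.
With no repressor bound, *yilN* is transcribed.
So YilN is produced and active.
TemM is non-functional in this strain, so it has no effect.
With no repressor bound, *bexP* is transcribed.
So BexP is produced and active.
c-di-GMP is present, so KosG is active.
With repressor YilN bound, *wexQ* is not transcribed.

OFF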